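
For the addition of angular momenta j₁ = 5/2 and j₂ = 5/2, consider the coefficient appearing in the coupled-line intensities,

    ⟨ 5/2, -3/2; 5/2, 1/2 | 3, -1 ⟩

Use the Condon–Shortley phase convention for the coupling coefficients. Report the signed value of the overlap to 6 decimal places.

j₁+j₂−J=2  J+j₁−j₂=3  J−j₁+j₂=3  j₁+j₂+J+1=9
(j₁±m₁, j₂±m₂, J±M) = (1,4,3,2,2,4)
P² = 96/5
sum k=1..2:
  [1] −1/12 = -1/12
  [2] +1/8 = 1/8
S = 1/24
C² = P²·S² = 1/30 ; C = +0.182574

+0.182574  (= +√(1/30))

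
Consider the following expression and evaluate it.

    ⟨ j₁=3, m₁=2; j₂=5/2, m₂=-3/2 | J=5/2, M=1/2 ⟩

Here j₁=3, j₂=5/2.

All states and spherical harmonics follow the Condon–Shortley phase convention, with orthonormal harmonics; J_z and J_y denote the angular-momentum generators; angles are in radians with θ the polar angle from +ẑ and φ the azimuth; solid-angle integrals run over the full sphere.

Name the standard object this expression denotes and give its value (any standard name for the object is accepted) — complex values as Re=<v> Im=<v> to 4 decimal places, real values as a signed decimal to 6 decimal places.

Clebsch–Gordan coefficient, +√(1/14) ≈ +0.267261

This is a Clebsch–Gordan (vector-coupling) coefficient.
√[6·3!3!2!/9! · 5!1!1!4!3!2!] = √(288/7)
  +(−1)^0/∏(0,3,1,1,2,1)! = 1/12  (running 1/12)
  +(−1)^1/∏(1,2,0,0,3,2)! = -1/24  (running 1/24)
⟨..|..⟩ = √(288/7)·(1/24) = +0.267261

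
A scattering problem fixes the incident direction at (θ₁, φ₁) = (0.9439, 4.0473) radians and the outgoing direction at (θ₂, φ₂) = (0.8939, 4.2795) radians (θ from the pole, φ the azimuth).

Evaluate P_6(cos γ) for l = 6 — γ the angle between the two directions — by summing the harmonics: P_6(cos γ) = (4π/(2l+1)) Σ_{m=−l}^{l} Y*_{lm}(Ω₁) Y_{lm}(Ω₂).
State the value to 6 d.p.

Addition theorem: P_6(cos γ) = (4π/13) Σ_m Y*_{lm}(Ω₁) Y_{lm}(Ω₂), m = −6…6:
  [-6]  conj(Y_{6,-6})(Ω₁) = +0.090056-0.102295i ; Y_{6,-6}(Ω₂) = +0.092729-0.056122i ; Δ = +0.002610-0.014540i
  [-5]  conj(Y_{6,-5})(Ω₁) = +0.062521+0.336223i ; Y_{6,-5}(Ω₂) = -0.250087-0.168772i ; Δ = +0.041109-0.094637i
  [-4]  conj(Y_{6,-4})(Ω₁) = -0.378944-0.197878i ; Y_{6,-4}(Ω₂) = -0.069921+0.431189i ; Δ = +0.111819-0.149560i
  [-3]  conj(Y_{6,-3})(Ω₁) = +0.145289-0.065663i ; Y_{6,-3}(Ω₂) = +0.244948-0.068353i ; Δ = +0.031100-0.026015i
  [-2]  conj(Y_{6,-2})(Ω₁) = +0.065476-0.266842i ; Y_{6,-2}(Ω₂) = +0.125991+0.148067i ; Δ = +0.047760-0.023925i
  [-1]  conj(Y_{6,-1})(Ω₁) = +0.171026+0.218064i ; Y_{6,-1}(Ω₂) = +0.142653-0.308691i ; Δ = +0.091712-0.021687i
  [+0]  conj(Y_{6,0})(Ω₁) = +0.206184-0.000000i ; Y_{6,0}(Ω₂) = +0.105403+0.000000i ; Δ = +0.021732+0.000000i
  [+1]  conj(Y_{6,1})(Ω₁) = -0.171026+0.218064i ; Y_{6,1}(Ω₂) = -0.142653-0.308691i ; Δ = +0.091712+0.021687i
  [+2]  conj(Y_{6,2})(Ω₁) = +0.065476+0.266842i ; Y_{6,2}(Ω₂) = +0.125991-0.148067i ; Δ = +0.047760+0.023925i
  [+3]  conj(Y_{6,3})(Ω₁) = -0.145289-0.065663i ; Y_{6,3}(Ω₂) = -0.244948-0.068353i ; Δ = +0.031100+0.026015i
  [+4]  conj(Y_{6,4})(Ω₁) = -0.378944+0.197878i ; Y_{6,4}(Ω₂) = -0.069921-0.431189i ; Δ = +0.111819+0.149560i
  [+5]  conj(Y_{6,5})(Ω₁) = -0.062521+0.336223i ; Y_{6,5}(Ω₂) = +0.250087-0.168772i ; Δ = +0.041109+0.094637i
  [+6]  conj(Y_{6,6})(Ω₁) = +0.090056+0.102295i ; Y_{6,6}(Ω₂) = +0.092729+0.056122i ; Δ = +0.002610+0.014540i
Σ over m = +0.673952+0.000000i; ×(4π/13) → +0.651472+0.000000i. Real part: 0.651472

0.651472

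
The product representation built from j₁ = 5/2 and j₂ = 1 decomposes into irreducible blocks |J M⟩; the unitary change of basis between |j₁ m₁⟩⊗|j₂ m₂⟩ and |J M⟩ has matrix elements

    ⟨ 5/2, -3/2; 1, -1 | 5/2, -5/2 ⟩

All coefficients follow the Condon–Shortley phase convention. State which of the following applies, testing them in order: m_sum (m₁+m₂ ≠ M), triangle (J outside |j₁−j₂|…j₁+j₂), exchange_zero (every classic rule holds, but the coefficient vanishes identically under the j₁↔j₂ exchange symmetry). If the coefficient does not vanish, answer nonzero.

nonzero

m-sum: m₁+m₂ = -3/2+(-1) = -5/2, M = -5/2  ✓
triangle: |j₁−j₂| = 3/2 ≤ J = 5/2 ≤ j₁+j₂ = 7/2  ✓
exchange: j₁≠j₂ or m₁≠m₂ — the exchange symmetry imposes no constraint here
value check: CG = +√(2/7) = +0.534522 ≠ 0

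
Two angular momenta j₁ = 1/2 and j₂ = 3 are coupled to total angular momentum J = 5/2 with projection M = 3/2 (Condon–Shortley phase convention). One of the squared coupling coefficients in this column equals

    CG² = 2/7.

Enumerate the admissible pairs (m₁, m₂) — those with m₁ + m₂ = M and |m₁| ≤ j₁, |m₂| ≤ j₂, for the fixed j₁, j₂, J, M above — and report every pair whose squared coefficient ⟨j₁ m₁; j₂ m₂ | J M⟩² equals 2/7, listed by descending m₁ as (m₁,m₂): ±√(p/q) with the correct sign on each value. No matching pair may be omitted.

Admissible pairs with m₁+m₂ = M = 3/2: (-1/2,2), (1/2,1)
  (m₁,m₂)=(1/2,1): CG² = 2/7, CG = +√(2/7)   ← matches the target
  (m₁,m₂)=(-1/2,2): CG² = 5/7, CG = −√(5/7)
Pairs with CG² = 2/7: (1/2,1): +√(2/7)

(1/2,1): +√(2/7)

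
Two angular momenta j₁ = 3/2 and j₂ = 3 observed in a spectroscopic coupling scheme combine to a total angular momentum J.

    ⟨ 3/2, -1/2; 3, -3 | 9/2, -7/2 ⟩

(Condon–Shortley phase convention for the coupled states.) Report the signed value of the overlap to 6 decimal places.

+0.577350

triangle: 0!·3!·6!/10! = 4320/3628800
(j±m)!: 1!·2!·0!·6!·1!·8! = 58060800
prefactor² = (2J+1)·Δ·N² = 691200
  k=0: +1/(0!·0!·2!·0!·1!·6!) = 1/1440
Σ = 1/1440  ⇒  CG² = 691200·(1/1440)² = 1/3
CG = +√(1/3) = +0.577350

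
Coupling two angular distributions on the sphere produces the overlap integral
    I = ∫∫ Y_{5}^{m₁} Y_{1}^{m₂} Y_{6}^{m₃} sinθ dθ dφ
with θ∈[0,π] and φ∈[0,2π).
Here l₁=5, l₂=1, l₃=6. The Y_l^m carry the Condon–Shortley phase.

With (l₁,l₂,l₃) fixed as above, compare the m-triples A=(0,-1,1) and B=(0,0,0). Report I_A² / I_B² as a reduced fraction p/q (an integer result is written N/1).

l's match ⇒ only the (l;m) 3-j factors differ between A and B.
A: triangle coeff Δ(5,1,6) = 1/858; Σ_t [0,0]: t=0:+1/28800 = 1/28800; (3j)²=7/286 [(5 1 6; 0 -1 1)], sign=-1
B: triangle coeff Δ(5,1,6) = 1/858; Σ_t [0,0]: t=0:+1/14400 = 1/14400; (3j)²=6/143 [(5 1 6; 0 0 0)], sign=+1
I_A²/I_B² = (7/286)/(6/143) = 7/12

7/12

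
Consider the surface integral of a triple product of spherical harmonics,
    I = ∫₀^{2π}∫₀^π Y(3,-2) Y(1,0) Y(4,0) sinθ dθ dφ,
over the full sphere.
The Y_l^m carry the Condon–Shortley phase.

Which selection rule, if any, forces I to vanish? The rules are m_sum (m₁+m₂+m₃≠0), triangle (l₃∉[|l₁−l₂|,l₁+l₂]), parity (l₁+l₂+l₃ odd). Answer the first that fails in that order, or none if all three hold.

m_sum

azimuthal sum: -2 + 0 + 0 = -2  ✗
2 ≤ 4 ≤ 4 (triangle on l)
L = 3 + 1 + 4 = 8 (even)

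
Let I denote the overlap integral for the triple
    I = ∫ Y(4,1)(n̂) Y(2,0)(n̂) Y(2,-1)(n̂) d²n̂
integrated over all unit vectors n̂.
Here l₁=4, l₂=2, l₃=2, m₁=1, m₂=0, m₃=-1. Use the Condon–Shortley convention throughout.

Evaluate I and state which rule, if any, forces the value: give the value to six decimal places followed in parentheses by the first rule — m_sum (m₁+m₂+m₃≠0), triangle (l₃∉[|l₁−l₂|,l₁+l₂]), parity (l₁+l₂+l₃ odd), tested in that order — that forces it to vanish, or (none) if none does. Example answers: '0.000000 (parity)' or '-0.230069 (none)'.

-0.220728 (none)

Checks pass: Σm=0; 8 even; l₃=2∈[2,6].
(2·4+1)(2·2+1)(2·2+1) = 225
Δ: 4! 4! 0! / 9! → 1/630
sum: t=2:+1/16 = 1/16
3j²(4 2 2; 0 0 0) = Δ·Π!·Σ² = 2/35  (sign +1)
sum: t=2:+1/24 = 1/24
3j²(4 2 2; 1 0 -1) = Δ·Π!·Σ² = 1/21  (sign -1)
combine: 4πI² = 225·2/35·1/21 = 30/49
take √, sign -1: I = -0.22072812
No selection rule forces the value: the integral is nonzero (none).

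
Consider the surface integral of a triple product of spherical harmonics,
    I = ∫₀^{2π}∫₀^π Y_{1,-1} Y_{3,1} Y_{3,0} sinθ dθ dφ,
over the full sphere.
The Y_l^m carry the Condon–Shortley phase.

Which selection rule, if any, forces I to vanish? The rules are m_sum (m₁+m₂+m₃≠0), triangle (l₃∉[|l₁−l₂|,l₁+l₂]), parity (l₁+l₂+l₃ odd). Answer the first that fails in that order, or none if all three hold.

parity

Σmᵢ = 0  ✓
l₃∈[|l₁−l₂|,l₁+l₂]=[2,4], have l₃=3  ✓
Σlᵢ = 7 ⇒ odd  ✗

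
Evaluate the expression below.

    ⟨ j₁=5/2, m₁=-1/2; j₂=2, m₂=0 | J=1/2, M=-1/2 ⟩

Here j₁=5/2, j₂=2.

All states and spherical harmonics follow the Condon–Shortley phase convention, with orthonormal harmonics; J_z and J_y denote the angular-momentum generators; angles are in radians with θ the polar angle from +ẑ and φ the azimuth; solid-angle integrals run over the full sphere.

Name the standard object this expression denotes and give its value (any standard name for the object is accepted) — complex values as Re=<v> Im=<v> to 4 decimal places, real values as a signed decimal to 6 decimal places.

This is a Clebsch–Gordan (vector-coupling) coefficient.
j₁+j₂−J=4  J+j₁−j₂=1  J−j₁+j₂=0  j₁+j₂+J+1=6
(j₁±m₁, j₂±m₂, J±M) = (2,3,2,2,0,1)
P² = 16/5
sum k=2..2:
  [2] +1/4 = 1/4
S = 1/4
C² = P²·S² = 1/5 ; C = +0.447214

Clebsch–Gordan coefficient, +√(1/5) ≈ +0.447214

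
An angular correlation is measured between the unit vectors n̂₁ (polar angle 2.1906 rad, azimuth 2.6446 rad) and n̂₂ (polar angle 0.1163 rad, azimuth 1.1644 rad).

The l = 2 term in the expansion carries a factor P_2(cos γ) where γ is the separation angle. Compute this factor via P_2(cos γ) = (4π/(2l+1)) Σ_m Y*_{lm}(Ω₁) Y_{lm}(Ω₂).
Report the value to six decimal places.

-0.015372

Term-by-term m-sum for l=2 (normalisation 4π/5 = 2.513274):
  m=-2: (+0.139577-0.214530i) × (-0.003576-0.003777i) = -0.001309+0.000240i  (running Σ = -0.001309+0.000240i)
  m=-1: (+0.321091-0.174161i) × (+0.035197-0.081787i) = -0.002943-0.032391i  (running Σ = -0.004252-0.032151i)
  m=0: (+0.003863-0.000000i) × (+0.618043+0.000000i) = +0.002388+0.000000i  (running Σ = -0.001864-0.032151i)
  m=1: (-0.321091-0.174161i) × (-0.035197-0.081787i) = -0.002943+0.032391i  (running Σ = -0.004807+0.000240i)
  m=2: (+0.139577+0.214530i) × (-0.003576+0.003777i) = -0.001309-0.000240i  (running Σ = -0.006116-0.000000i)
Σ over m = -0.006116-0.000000i; ×(4π/5) → -0.015372-0.000000i. Real part: -0.015372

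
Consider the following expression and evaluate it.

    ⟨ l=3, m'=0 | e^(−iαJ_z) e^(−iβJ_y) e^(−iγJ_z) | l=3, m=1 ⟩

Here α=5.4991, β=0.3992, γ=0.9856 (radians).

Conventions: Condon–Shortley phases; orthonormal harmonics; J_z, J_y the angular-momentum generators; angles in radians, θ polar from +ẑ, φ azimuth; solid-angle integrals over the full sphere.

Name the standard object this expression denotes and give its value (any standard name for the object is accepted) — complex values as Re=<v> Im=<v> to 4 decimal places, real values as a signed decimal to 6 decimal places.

Wigner D-matrix element, Re=0.3016 Im=-0.4552

This is a Wigner D-matrix element — the rotation-matrix element ⟨l m'| R(α,β,γ) |l m⟩ in the angular-momentum basis.
First d^3_{0,1}(β=0.3992), then the phase factors e^{-i(0)α} and e^{-i(1)γ}:
Half-angle: c=0.980146, s=0.198277. N=√(6·6·24·2)=41.569219
k: max(0,(1)−(0))=1 … min(3+(1),3−(0))=3
  k=1: (−1)^0·41.5692/(12)·0.9801^5·0.1983^1 = +0.621323
  k=2: (−1)^1·41.5692/(4)·0.9801^3·0.1983^3 = -0.076279
  k=3: (−1)^2·41.5692/(12)·0.9801^1·0.1983^5 = +0.001041
d^3_{0,1}(0.3992) = +0.621323 -0.076279 +0.001041 = +0.546085
D = (+1.000000+0.000000i)·(+0.546085)·(+0.552363-0.833604i) = +0.301637-0.455218i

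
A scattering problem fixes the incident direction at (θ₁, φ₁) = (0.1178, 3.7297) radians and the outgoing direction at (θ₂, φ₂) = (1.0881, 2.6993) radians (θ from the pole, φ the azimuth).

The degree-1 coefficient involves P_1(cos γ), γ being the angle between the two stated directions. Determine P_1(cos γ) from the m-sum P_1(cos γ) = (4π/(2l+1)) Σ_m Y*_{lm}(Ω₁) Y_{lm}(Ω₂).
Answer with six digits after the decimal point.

Summing Y*_{l m}(θ₁,φ₁)·Y_{l m}(θ₂,φ₂) over m ∈ [−1, 1]; prefactor 4π/(2·1+1) = 4.188790:
  m=-1: (-0.03378 - 0.02253j) × (-0.27657 - 0.13098j) = 0.00639 + 0.01066j  (running Σ = 0.00639 + 0.01066j)
  m=0: (0.48522 + 0.00000j) × (0.22679 + 0.00000j) = 0.11004 + 0.00000j  (running Σ = 0.11644 + 0.01066j)
  m=1: (0.03378 - 0.02253j) × (0.27657 - 0.13098j) = 0.00639 - 0.01066j  (running Σ = 0.12283 + 0.00000j)
Σ over m = 0.12283 + 0.00000j; ×(4π/3) → 0.51451 + 0.00000j. Real part: 0.514509

0.514509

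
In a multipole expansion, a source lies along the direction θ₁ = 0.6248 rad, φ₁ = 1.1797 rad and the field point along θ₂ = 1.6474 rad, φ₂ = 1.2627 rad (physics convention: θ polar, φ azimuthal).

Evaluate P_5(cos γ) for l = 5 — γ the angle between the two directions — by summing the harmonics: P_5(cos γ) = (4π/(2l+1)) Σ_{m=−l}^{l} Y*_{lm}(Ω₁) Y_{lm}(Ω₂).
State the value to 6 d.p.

Term-by-term m-sum for l=5 (normalisation 4π/11 = 1.142397):
  m=-5: (0.02946 - 0.01193j) × (0.45716 - 0.01386j) = 0.01330 - 0.00586j  (running Σ = 0.01330 - 0.00586j)
  m=-4: (0.00089 - 0.13936j) × (-0.03685 - 0.10471j) = -0.01463 + 0.00504j  (running Σ = -0.00132 - 0.00082j)
  m=-3: (-0.31412 - 0.13189j) × (0.25928 - 0.19568j) = -0.10725 + 0.02727j  (running Σ = -0.10858 + 0.02645j)
  m=-2: (-0.32480 + 0.32273j) × (-0.10338 - 0.07321j) = 0.05720 - 0.00958j  (running Σ = -0.05137 + 0.01687j)
  m=-1: (0.06272 + 0.15210j) × (0.08897 - 0.27957j) = 0.04810 - 0.00400j  (running Σ = -0.00327 + 0.01287j)
  m=0: (-0.35905 + 0.00000j) × (-0.13060 + 0.00000j) = 0.04689 + 0.00000j  (running Σ = 0.04362 + 0.01287j)
  m=1: (-0.06272 + 0.15210j) × (-0.08897 - 0.27957j) = 0.04810 + 0.00400j  (running Σ = 0.09173 + 0.01687j)
  m=2: (-0.32480 - 0.32273j) × (-0.10338 + 0.07321j) = 0.05720 + 0.00958j  (running Σ = 0.14893 + 0.02645j)
  m=3: (0.31412 - 0.13189j) × (-0.25928 - 0.19568j) = -0.10725 - 0.02727j  (running Σ = 0.04168 - 0.00082j)
  m=4: (0.00089 + 0.13936j) × (-0.03685 + 0.10471j) = -0.01463 - 0.00504j  (running Σ = 0.02705 - 0.00586j)
  m=5: (-0.02946 - 0.01193j) × (-0.45716 - 0.01386j) = 0.01330 + 0.00586j  (running Σ = 0.04036 - 0.00000j)
Σ over m = 0.04036 - 0.00000j; ×(4π/11) → 0.04610 - 0.00000j. Real part: 0.046102

0.046102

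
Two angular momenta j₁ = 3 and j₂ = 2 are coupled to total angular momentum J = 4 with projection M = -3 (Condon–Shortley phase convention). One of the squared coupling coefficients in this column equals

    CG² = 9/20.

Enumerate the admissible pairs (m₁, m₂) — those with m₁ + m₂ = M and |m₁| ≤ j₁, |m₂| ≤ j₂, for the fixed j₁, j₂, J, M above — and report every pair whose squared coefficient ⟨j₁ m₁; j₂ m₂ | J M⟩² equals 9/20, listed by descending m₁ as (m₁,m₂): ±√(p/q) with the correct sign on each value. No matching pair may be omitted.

(-3,0): −√(9/20)

Admissible pairs with m₁+m₂ = M = -3: (-3,0), (-2,-1), (-1,-2)
  (m₁,m₂)=(-1,-2): CG² = 1/2, CG = +√(1/2)
  (m₁,m₂)=(-2,-1): CG² = 1/20, CG = −√(1/20)
  (m₁,m₂)=(-3,0): CG² = 9/20, CG = −√(9/20)   ← matches the target
Pairs with CG² = 9/20: (-3,0): −√(9/20)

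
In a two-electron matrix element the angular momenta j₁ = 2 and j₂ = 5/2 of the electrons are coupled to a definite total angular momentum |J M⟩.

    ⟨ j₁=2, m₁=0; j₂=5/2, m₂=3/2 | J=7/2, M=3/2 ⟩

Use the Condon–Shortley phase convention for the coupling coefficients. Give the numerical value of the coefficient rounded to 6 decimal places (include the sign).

-0.534522  (= −√(2/7))

j₁+j₂−J=1  J+j₁−j₂=3  J−j₁+j₂=4  j₁+j₂+J+1=9
(j₁±m₁, j₂±m₂, J±M) = (2,2,4,1,5,2)
P² = 512/7
sum k=0..1:
  [0] +1/48 = 1/48
  [1] −1/12 = -1/12
S = -1/16
C² = P²·S² = 2/7 ; C = -0.534522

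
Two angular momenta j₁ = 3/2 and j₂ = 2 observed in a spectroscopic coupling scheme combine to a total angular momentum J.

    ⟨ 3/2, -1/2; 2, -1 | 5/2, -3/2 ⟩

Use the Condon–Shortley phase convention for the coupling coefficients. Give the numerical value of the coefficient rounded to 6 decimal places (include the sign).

+0.169031

j₁+j₂−J=1  J+j₁−j₂=2  J−j₁+j₂=3  j₁+j₂+J+1=7
(j₁±m₁, j₂±m₂, J±M) = (1,2,1,3,1,4)
P² = 144/35
sum k=0..1:
  [0] +1/4 = 1/4
  [1] −1/6 = -1/6
S = 1/12
C² = P²·S² = 1/35 ; C = +0.169031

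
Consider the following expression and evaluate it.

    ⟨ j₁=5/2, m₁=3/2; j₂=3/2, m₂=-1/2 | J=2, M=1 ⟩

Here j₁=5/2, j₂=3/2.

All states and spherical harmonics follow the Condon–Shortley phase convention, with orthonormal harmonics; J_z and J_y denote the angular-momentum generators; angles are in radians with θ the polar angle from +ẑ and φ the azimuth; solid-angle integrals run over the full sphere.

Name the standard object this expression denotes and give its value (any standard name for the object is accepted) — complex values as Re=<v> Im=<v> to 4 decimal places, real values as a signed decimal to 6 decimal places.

Clebsch–Gordan coefficient, +√(1/42) ≈ +0.154303

This is a Clebsch–Gordan (vector-coupling) coefficient.
√[5·2!3!1!/7! · 4!1!1!2!3!1!] = √(24/7)
  +(−1)^0/∏(0,2,1,1,2,0)! = 1/4  (running 1/4)
  +(−1)^1/∏(1,1,0,0,3,1)! = -1/6  (running 1/12)
⟨..|..⟩ = √(24/7)·(1/12) = +0.154303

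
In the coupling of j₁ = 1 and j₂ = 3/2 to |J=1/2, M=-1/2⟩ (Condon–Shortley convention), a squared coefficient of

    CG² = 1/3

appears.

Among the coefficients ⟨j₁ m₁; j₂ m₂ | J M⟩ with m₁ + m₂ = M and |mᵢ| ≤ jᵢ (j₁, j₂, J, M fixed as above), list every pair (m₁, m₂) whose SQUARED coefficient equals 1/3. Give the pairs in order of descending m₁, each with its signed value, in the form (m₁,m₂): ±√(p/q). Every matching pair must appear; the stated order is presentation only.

(0,-1/2): −√(1/3)

Admissible pairs with m₁+m₂ = M = -1/2: (-1,1/2), (0,-1/2), (1,-3/2)
  (m₁,m₂)=(1,-3/2): CG² = 1/2, CG = +√(1/2)
  (m₁,m₂)=(0,-1/2): CG² = 1/3, CG = −√(1/3)   ← matches the target
  (m₁,m₂)=(-1,1/2): CG² = 1/6, CG = +√(1/6)
Pairs with CG² = 1/3: (0,-1/2): −√(1/3)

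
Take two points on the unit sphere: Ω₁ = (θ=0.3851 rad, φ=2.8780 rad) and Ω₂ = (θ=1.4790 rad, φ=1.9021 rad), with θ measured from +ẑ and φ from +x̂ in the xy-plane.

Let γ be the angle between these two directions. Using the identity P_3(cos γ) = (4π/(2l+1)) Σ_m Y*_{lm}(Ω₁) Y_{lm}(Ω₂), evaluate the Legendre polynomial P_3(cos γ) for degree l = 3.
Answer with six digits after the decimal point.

Summing Y*_{l m}(θ₁,φ₁)·Y_{l m}(θ₂,φ₂) over m ∈ [−3, 3]; prefactor 4π/(2·3+1) = 1.795196:
  m=-3: Y*=-0.01555 + 0.01572j  Y=0.34530 + 0.22470j  product -0.00890 + 0.00193j
  m=-2: Y*=0.11551 - 0.06724j  Y=-0.07324 + 0.05715j  product -0.00462 + 0.01153j
  m=-1: Y*=-0.38614 + 0.10421j  Y=0.10028 + 0.29153j  product -0.06910 - 0.10212j
  m=+0: Y*=0.44767 + 0.00000j  Y=-0.10119 + 0.00000j  product -0.04530 + 0.00000j
  m=+1: Y*=0.38614 + 0.10421j  Y=-0.10028 + 0.29153j  product -0.06910 + 0.10212j
  m=+2: Y*=0.11551 + 0.06724j  Y=-0.07324 - 0.05715j  product -0.00462 - 0.01153j
  m=+3: Y*=0.01555 + 0.01572j  Y=-0.34530 + 0.22470j  product -0.00890 - 0.00193j
Σ over m = -0.21055 + 0.00000j; ×(4π/7) → -0.37797 + 0.00000j. Real part: -0.377972

-0.377972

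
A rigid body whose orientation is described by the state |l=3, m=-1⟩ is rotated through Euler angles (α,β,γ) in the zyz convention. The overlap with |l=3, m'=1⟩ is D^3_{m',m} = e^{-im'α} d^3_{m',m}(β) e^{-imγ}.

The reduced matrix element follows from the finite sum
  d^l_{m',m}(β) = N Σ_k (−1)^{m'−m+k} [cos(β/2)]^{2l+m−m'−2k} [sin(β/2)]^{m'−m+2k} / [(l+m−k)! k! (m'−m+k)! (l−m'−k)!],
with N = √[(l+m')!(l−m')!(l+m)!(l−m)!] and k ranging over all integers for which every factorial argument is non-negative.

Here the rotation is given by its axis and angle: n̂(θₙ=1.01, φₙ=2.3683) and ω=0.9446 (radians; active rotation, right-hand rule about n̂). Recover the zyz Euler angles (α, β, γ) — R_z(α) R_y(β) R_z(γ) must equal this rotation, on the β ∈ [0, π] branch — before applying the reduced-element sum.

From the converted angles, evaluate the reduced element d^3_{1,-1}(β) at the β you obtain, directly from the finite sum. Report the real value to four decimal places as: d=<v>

Axis–angle → zyz. n̂ = (sinθₙcosφₙ, sinθₙsinφₙ, cosθₙ) = (-0.606005, +0.591508, +0.531861), ω = 0.9446.
R = I cosω + sinω [n̂]ₓ + (1−cosω) n̂n̂ᵀ gives
  R = [+0.738081, -0.579324, +0.345862; +0.282570, +0.730895, +0.621247; -0.612692, -0.360800, +0.703159]
β = atan2(√(R₁₃²+R₂₃²), R₃₃) = 0.790966; α = atan2(R₂₃, R₁₃) mod 2π = 1.062807; γ = atan2(R₃₂, −R₃₁) mod 2π = 5.750985
d^3_{1,-1}(β=0.7910) via the finite sum:
With c≡cos(β/2)=0.922811 and s≡sin(β/2)=0.385254, N=[24·2·2·24]^{1/2}=48.000000
The bounds max(0,m−m')=0 and min(l+m,l−m')=2 give 3 terms
  k=0: (−1)^2·48.0000/(8)·0.9228^4·0.3853^2 = +0.645797
  k=1: (−1)^3·48.0000/(6)·0.9228^2·0.3853^4 = -0.150073
  k=2: (−1)^4·48.0000/(48)·0.9228^0·0.3853^6 = +0.003270
d^3_{1,-1}(0.7910) = +0.645797 -0.150073 +0.003270 = +0.498993

d=0.4990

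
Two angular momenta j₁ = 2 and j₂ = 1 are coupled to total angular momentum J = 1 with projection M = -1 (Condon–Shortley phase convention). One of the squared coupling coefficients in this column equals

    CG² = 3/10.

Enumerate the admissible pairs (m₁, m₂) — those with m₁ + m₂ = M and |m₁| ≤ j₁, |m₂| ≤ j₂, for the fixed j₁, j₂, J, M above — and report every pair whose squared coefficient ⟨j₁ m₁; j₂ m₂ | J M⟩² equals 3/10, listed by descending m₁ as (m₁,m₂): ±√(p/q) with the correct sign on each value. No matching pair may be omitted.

(-1,0): −√(3/10)

Admissible pairs with m₁+m₂ = M = -1: (-2,1), (-1,0), (0,-1)
  (m₁,m₂)=(0,-1): CG² = 1/10, CG = +√(1/10)
  (m₁,m₂)=(-1,0): CG² = 3/10, CG = −√(3/10)   ← matches the target
  (m₁,m₂)=(-2,1): CG² = 3/5, CG = +√(3/5)
Pairs with CG² = 3/10: (-1,0): −√(3/10)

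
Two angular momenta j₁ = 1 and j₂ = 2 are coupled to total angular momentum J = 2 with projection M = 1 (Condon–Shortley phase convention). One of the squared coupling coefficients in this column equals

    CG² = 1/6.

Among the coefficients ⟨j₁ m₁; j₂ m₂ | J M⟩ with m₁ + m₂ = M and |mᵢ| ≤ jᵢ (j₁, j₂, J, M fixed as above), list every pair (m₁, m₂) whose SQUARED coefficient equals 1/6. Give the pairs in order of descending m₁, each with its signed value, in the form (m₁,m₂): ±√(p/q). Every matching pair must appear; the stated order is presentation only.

(0,1): −√(1/6)

Admissible pairs with m₁+m₂ = M = 1: (-1,2), (0,1), (1,0)
  (m₁,m₂)=(1,0): CG² = 1/2, CG = +√(1/2)
  (m₁,m₂)=(0,1): CG² = 1/6, CG = −√(1/6)   ← matches the target
  (m₁,m₂)=(-1,2): CG² = 1/3, CG = −√(1/3)
Pairs with CG² = 1/6: (0,1): −√(1/6)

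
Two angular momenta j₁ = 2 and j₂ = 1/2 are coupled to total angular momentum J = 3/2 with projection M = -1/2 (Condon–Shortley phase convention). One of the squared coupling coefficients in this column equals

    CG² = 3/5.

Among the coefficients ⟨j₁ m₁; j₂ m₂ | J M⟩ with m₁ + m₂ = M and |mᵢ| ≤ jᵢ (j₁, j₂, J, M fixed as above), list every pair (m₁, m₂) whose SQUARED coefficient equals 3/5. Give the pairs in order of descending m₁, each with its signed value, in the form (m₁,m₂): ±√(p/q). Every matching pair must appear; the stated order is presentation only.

Admissible pairs with m₁+m₂ = M = -1/2: (-1,1/2), (0,-1/2)
  (m₁,m₂)=(0,-1/2): CG² = 2/5, CG = +√(2/5)
  (m₁,m₂)=(-1,1/2): CG² = 3/5, CG = −√(3/5)   ← matches the target
Pairs with CG² = 3/5: (-1,1/2): −√(3/5)

(-1,1/2): −√(3/5)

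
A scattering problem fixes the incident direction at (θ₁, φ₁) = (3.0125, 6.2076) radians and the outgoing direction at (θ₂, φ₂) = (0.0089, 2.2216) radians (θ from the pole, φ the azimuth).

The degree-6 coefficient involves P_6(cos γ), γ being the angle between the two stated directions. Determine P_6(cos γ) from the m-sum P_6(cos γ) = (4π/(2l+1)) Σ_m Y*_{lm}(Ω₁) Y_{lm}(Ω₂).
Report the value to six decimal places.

0.846389

Expand P_6 via completeness: Σ_{m} conj(Y_{6,m}) at Ω₁ times Y_{6,m} at Ω₂ —
  m=-6: Y*=(0.000002, -0.000001)  Y=(0.000000, -0.000000)  product (0.000000, -0.000000)
  m=-5: Y*=(-0.000055, 0.000022)  Y=(0.000000, 0.000000)  product (-0.000000, -0.000000)
  m=-4: Y*=(0.000918, -0.000286)  Y=(-0.000000, -0.000000)  product (-0.000000, -0.000000)
  m=-3: Y*=(-0.010498, 0.002422)  Y=(0.000003, -0.000001)  product (-0.000000, 0.000000)
  m=-2: Y*=(0.081180, -0.012366)  Y=(-0.000110, 0.000398)  product (-0.000004, 0.000034)
  m=-1: Y*=(-0.388738, 0.029439)  Y=(-0.017763, -0.023327)  product (0.007592, 0.008545)
  m=+0: Y*=(0.846651, -0.000000)  Y=(1.016261, 0.000000)  product (0.860419, 0.000000)
  m=+1: Y*=(0.388738, 0.029439)  Y=(0.017763, -0.023327)  product (0.007592, -0.008545)
  m=+2: Y*=(0.081180, 0.012366)  Y=(-0.000110, -0.000398)  product (-0.000004, -0.000034)
  m=+3: Y*=(0.010498, 0.002422)  Y=(-0.000003, -0.000001)  product (-0.000000, -0.000000)
  m=+4: Y*=(0.000918, 0.000286)  Y=(-0.000000, 0.000000)  product (-0.000000, 0.000000)
  m=+5: Y*=(0.000055, 0.000022)  Y=(-0.000000, 0.000000)  product (-0.000000, 0.000000)
  m=+6: Y*=(0.000002, 0.000001)  Y=(0.000000, 0.000000)  product (0.000000, 0.000000)
Total Σ_m = (0.875595, -0.000000). Multiply by 0.966644: (0.846389, -0.000000). P_6(cos γ) = 0.846389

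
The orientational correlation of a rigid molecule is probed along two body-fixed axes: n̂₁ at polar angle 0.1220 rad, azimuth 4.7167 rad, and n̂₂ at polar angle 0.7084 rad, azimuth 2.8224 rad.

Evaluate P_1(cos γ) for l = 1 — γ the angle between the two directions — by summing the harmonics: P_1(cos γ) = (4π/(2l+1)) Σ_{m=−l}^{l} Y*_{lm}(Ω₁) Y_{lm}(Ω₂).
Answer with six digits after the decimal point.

0.728589

Addition theorem: P_1(cos γ) = (4π/3) Σ_m Y*_{lm}(Ω₁) Y_{lm}(Ω₂), m = −1…1:
  m=-1: (0.00018 - 0.04205j) × (-0.21343 - 0.07054j) = -0.00300 + 0.00896j  (running Σ = -0.00300 + 0.00896j)
  m=0: (0.48497 + 0.00000j) × (0.37105 + 0.00000j) = 0.17995 + 0.00000j  (running Σ = 0.17694 + 0.00896j)
  m=1: (-0.00018 - 0.04205j) × (0.21343 - 0.07054j) = -0.00300 - 0.00896j  (running Σ = 0.17394 + 0.00000j)
Σ over m = 0.17394 + 0.00000j; ×(4π/3) → 0.72859 + 0.00000j. Real part: 0.728589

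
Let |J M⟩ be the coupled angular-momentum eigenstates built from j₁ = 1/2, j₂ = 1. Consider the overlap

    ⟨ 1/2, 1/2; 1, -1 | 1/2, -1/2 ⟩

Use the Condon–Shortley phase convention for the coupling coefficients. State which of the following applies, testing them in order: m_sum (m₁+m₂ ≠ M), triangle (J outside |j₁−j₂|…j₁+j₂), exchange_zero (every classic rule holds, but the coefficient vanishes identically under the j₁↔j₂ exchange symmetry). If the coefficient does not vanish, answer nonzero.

nonzero

m-sum: m₁+m₂ = 1/2+(-1) = -1/2, M = -1/2  ✓
triangle: |j₁−j₂| = 1/2 ≤ J = 1/2 ≤ j₁+j₂ = 3/2  ✓
exchange: j₁≠j₂ or m₁≠m₂ — the exchange symmetry imposes no constraint here
value check: CG = +√(2/3) = +0.816497 ≠ 0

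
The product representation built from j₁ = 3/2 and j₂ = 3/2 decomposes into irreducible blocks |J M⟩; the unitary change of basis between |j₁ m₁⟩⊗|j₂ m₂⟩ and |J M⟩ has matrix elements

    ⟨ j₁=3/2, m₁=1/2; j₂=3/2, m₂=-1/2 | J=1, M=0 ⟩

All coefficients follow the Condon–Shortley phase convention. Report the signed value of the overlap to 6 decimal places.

j₁+j₂−J=2  J+j₁−j₂=1  J−j₁+j₂=1  j₁+j₂+J+1=5
(j₁±m₁, j₂±m₂, J±M) = (2,1,1,2,1,1)
P² = 1/5
sum k=0..1:
  [0] +1/2 = 1/2
  [1] −1/1 = -1
S = -1/2
C² = P²·S² = 1/20 ; C = -0.223607

−√(1/20) ≈ -0.223607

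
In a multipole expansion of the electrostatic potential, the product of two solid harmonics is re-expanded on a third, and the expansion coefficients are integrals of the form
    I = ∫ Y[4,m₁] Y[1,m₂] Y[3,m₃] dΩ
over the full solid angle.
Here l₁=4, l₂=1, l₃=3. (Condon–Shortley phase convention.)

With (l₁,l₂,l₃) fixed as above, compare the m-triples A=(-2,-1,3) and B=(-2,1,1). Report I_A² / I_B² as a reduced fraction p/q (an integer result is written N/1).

l's match ⇒ only the (l;m) 3-j factors differ between A and B.
A: triangle coeff Δ(4,1,3) = 1/252; Σ_t [0,0]: t=0:+1/1440 = 1/1440; (3j)²=1/252 [(4 1 3; -2 -1 3)], sign=+1
B: triangle coeff Δ(4,1,3) = 1/252; Σ_t [2,2]: t=2:+1/96 = 1/96; (3j)²=5/84 [(4 1 3; -2 1 1)], sign=+1
I_A²/I_B² = (1/252)/(5/84) = 1/15

1/15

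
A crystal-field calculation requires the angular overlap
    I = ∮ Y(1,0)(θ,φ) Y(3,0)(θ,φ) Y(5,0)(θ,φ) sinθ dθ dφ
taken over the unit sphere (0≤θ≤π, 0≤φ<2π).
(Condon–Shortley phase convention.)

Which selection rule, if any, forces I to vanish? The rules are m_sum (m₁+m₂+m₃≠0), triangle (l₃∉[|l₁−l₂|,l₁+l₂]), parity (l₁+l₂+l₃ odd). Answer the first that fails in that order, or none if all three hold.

triangle

m₁+m₂+m₃ = 0 + 0 + 0 = 0  ✓
triangle: need |l₁−l₂| ≤ l₃ ≤ l₁+l₂ = [2,4]; l₃=5 is outside  ✗
parity: l₁+l₂+l₃ = 9 is odd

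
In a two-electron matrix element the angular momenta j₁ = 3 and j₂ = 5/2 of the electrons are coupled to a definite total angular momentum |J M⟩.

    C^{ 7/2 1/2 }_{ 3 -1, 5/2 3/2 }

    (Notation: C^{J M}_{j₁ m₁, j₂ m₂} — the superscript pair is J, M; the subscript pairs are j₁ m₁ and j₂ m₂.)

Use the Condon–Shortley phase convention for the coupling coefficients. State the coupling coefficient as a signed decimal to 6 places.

√[8·2!4!3!/10! · 2!4!4!1!4!3!] = √(18432/175)
  +(−1)^1/∏(1,1,3,3,1,0)! = -1/36  (running -1/36)
  +(−1)^2/∏(2,0,2,2,2,1)! = 1/16  (running 5/144)
⟨..|..⟩ = √(18432/175)·(5/144) = +0.356348

+√(8/63) = +0.356348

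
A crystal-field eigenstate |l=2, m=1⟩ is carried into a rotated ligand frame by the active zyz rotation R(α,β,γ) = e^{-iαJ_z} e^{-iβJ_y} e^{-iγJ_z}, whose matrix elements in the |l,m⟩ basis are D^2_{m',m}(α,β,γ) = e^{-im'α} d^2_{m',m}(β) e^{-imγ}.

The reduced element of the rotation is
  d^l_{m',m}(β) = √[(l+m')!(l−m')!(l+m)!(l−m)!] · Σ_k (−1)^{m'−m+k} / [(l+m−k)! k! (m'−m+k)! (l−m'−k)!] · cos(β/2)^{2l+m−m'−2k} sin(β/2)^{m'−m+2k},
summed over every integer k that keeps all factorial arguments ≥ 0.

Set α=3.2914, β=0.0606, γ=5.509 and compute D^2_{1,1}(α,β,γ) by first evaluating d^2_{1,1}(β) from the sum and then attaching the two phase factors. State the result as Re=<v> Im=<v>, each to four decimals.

Re=-0.8076 Im=-0.5819

Split into d^2_{1,1}(β=0.0606) × two z-phases.
With c≡cos(β/2)=0.999541 and s≡sin(β/2)=0.030295, N=[6·1·6·1]^{1/2}=6.000000
The bounds max(0,m−m')=0 and min(l+m,l−m')=1 give 2 terms
  k=0: (−1)^0·6.0000/(6)·0.9995^4·0.0303^0 = +0.998165
  k=1: (−1)^1·6.0000/(2)·0.9995^2·0.0303^2 = -0.002751
d^2_{1,1}(0.0606) = +0.998165 -0.002751 = +0.995414
D = (-0.988800+0.149248i)·(+0.995414)·(+0.714991+0.699134i) = -0.807606-0.581912i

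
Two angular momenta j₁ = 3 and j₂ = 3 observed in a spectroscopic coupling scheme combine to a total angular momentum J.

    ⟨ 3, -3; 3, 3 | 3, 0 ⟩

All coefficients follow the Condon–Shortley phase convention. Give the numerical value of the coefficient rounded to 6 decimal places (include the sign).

triangle: 3!·3!·3!/10! = 216/3628800
(j±m)!: 0!·6!·6!·0!·3!·3! = 18662400
prefactor² = (2J+1)·Δ·N² = 7776
  k=3: −1/(3!·0!·3!·3!·0!·0!) = -1/216
Σ = -1/216  ⇒  CG² = 7776·(-1/216)² = 1/6
CG = −√(1/6) = -0.408248

-0.408248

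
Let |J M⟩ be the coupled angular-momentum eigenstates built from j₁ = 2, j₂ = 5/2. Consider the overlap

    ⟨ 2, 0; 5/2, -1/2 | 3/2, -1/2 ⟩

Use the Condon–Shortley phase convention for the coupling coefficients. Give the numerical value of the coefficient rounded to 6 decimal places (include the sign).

j₁+j₂−J=3  J+j₁−j₂=1  J−j₁+j₂=2  j₁+j₂+J+1=7
(j₁±m₁, j₂±m₂, J±M) = (2,2,2,3,1,2)
P² = 32/35
sum k=1..2:
  [1] −1/2 = -1/2
  [2] +1/4 = 1/4
S = -1/4
C² = P²·S² = 2/35 ; C = -0.239046

−√(2/35) ≈ -0.239046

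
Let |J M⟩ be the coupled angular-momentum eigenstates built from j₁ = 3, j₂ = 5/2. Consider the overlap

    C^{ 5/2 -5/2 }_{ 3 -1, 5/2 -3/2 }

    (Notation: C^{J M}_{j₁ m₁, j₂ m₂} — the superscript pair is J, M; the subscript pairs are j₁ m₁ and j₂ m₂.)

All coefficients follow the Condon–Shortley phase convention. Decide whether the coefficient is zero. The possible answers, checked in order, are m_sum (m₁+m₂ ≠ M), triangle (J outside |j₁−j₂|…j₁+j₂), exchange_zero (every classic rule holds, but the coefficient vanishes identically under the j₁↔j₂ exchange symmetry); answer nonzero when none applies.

nonzero

m-sum: m₁+m₂ = -1+(-3/2) = -5/2, M = -5/2  ✓
triangle: |j₁−j₂| = 1/2 ≤ J = 5/2 ≤ j₁+j₂ = 11/2  ✓
exchange: j₁≠j₂ or m₁≠m₂ — the exchange symmetry imposes no constraint here
value check: CG = −√(2/7) = -0.534522 ≠ 0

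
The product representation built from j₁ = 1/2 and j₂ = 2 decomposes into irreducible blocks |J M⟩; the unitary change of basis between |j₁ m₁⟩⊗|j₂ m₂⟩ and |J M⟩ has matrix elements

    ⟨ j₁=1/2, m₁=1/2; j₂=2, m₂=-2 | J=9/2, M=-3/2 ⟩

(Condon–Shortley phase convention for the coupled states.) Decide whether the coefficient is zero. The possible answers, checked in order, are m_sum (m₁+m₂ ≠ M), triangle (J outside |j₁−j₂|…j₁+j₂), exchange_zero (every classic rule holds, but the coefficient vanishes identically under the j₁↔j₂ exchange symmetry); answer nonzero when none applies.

m-sum: m₁+m₂ = 1/2+(-2) = -3/2, M = -3/2  ✓
triangle: need |j₁−j₂| ≤ J ≤ j₁+j₂, i.e. J ∈ [3/2, 5/2]; J = 9/2 is outside ✗ ⇒ coefficient is 0

triangle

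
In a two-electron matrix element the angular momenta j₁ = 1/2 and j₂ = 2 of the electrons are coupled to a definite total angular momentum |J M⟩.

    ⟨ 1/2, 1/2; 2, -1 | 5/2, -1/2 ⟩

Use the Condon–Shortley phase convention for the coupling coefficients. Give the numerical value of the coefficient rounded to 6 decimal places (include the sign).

+√(2/5) ≈ +0.632456

triangle: 0!×1!×4!/6! = 24/720
(j±m)!: 1!×0!×1!×3!×2!×3! = 72
prefactor² = (2J+1)×Δ×N² = 72/5
  k=0: +1/(0!×0!×0!×1!×1!×3!) = 1/6
Σ = 1/6  ⇒  CG² = 72/5×(1/6)² = 2/5
CG = +√(2/5) = +0.632456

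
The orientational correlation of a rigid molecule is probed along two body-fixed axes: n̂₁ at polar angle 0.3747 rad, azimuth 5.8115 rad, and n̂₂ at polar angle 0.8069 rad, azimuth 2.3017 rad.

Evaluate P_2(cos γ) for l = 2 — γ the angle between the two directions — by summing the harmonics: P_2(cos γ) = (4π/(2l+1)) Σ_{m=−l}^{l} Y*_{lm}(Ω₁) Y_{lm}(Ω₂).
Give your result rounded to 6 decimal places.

-0.263396

Summing Y*_{l m}(θ₁,φ₁)·Y_{l m}(θ₂,φ₂) over m ∈ [−2, 2]; prefactor 4π/(2·2+1) = 2.513274:
  m=-2: (+0.030376-0.041887i) × (-0.021911+0.200245i) = +0.007722+0.007000i  (running Σ = +0.007722+0.007000i)
  m=-1: (+0.234397-0.119563i) × (-0.257616-0.287343i) = -0.094740-0.036551i  (running Σ = -0.087018-0.029551i)
  m=0: (+0.504042-0.000000i) × (+0.137358+0.000000i) = +0.069234+0.000000i  (running Σ = -0.017784-0.029551i)
  m=1: (-0.234397-0.119563i) × (+0.257616-0.287343i) = -0.094740+0.036551i  (running Σ = -0.112524+0.007000i)
  m=2: (+0.030376+0.041887i) × (-0.021911-0.200245i) = +0.007722-0.007000i  (running Σ = -0.104802+0.000000i)
Total Σ_m = -0.104802+0.000000i. Multiply by 2.513274: -0.263396+0.000000i. P_2(cos γ) = -0.263396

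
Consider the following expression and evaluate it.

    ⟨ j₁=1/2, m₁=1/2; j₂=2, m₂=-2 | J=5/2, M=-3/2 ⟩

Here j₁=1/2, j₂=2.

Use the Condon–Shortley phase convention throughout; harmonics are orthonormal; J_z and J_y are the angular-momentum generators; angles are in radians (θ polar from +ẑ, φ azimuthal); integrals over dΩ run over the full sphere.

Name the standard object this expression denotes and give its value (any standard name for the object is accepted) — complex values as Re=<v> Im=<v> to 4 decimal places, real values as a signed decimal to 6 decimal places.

Clebsch–Gordan coefficient, +√(1/5) ≈ +0.447214

This is a Clebsch–Gordan (vector-coupling) coefficient.
√[6·0!1!4!/6! · 1!0!0!4!1!4!] = √(576/5)
  +(−1)^0/∏(0,0,0,0,1,4)! = 1/24  (running 1/24)
⟨..|..⟩ = √(576/5)·(1/24) = +0.447214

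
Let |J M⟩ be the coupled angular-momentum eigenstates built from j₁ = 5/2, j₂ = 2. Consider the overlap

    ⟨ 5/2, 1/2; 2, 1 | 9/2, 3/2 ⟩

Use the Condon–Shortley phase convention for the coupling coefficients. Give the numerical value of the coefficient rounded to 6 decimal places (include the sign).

triangle: 0!×5!×4!/10! = 2880/3628800
(j±m)!: 3!×2!×3!×1!×6!×3! = 311040
prefactor² = (2J+1)×Δ×N² = 17280/7
  k=0: +1/(0!×0!×2!×3!×3!×1!) = 1/72
Σ = 1/72  ⇒  CG² = 17280/7×(1/72)² = 10/21
CG = +√(10/21) = +0.690066

+0.690066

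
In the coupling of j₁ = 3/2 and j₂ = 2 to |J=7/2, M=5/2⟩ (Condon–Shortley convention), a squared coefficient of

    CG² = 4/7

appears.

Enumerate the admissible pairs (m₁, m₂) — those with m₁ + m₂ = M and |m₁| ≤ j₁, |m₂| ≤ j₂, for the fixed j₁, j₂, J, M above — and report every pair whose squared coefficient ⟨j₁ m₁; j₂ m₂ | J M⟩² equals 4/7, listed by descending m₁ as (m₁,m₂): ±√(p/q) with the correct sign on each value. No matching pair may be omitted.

Admissible pairs with m₁+m₂ = M = 5/2: (1/2,2), (3/2,1)
  (m₁,m₂)=(3/2,1): CG² = 4/7, CG = +√(4/7)   ← matches the target
  (m₁,m₂)=(1/2,2): CG² = 3/7, CG = +√(3/7)
Pairs with CG² = 4/7: (3/2,1): +√(4/7)

(3/2,1): +√(4/7)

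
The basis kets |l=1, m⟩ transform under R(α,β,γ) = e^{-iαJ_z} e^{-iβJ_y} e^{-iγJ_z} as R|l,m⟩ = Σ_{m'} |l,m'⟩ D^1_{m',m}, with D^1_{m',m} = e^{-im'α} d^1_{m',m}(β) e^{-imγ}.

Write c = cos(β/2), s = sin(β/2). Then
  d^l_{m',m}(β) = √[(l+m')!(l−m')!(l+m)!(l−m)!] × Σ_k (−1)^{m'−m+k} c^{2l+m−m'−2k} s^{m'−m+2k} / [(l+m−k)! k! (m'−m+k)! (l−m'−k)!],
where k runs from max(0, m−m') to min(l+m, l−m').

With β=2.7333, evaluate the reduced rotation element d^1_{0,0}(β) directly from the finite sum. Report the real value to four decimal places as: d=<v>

d^1_{0,0}(β=2.7333) via the finite sum:
With c≡cos(β/2)=0.202731 and s≡sin(β/2)=0.979234, N=[1·1·1·1]^{1/2}=1.000000
k∈{0,1} keeps every argument non-negative
  k=0: (−1)^0·1.0000/(1)·0.2027^2·0.9792^0 = +0.041100
  k=1: (−1)^1·1.0000/(1)·0.2027^0·0.9792^2 = -0.958900
d^1_{0,0}(2.7333) = +0.041100 -0.958900 = -0.917800

d=-0.9178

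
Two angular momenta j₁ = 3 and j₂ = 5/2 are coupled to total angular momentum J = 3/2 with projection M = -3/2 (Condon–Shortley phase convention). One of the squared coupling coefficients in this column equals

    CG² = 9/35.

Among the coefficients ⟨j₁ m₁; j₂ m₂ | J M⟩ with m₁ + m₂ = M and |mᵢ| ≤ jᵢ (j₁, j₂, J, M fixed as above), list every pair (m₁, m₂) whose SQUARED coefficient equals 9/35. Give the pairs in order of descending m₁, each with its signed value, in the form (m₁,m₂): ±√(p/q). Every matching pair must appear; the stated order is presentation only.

Admissible pairs with m₁+m₂ = M = -3/2: (-3,3/2), (-2,1/2), (-1,-1/2), (0,-3/2), (1,-5/2)
  (m₁,m₂)=(1,-5/2): CG² = 1/14, CG = +√(1/14)
  (m₁,m₂)=(0,-3/2): CG² = 6/35, CG = −√(6/35)
  (m₁,m₂)=(-1,-1/2): CG² = 9/35, CG = +√(9/35)   ← matches the target
  (m₁,m₂)=(-2,1/2): CG² = 2/7, CG = −√(2/7)
  (m₁,m₂)=(-3,3/2): CG² = 3/14, CG = +√(3/14)
Pairs with CG² = 9/35: (-1,-1/2): +√(9/35)

(-1,-1/2): +√(9/35)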